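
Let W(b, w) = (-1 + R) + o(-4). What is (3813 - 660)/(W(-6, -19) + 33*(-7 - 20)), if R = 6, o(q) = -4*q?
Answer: -1051/290 ≈ -3.6241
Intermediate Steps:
W(b, w) = 21 (W(b, w) = (-1 + 6) - 4*(-4) = 5 + 16 = 21)
(3813 - 660)/(W(-6, -19) + 33*(-7 - 20)) = (3813 - 660)/(21 + 33*(-7 - 20)) = 3153/(21 + 33*(-27)) = 3153/(21 - 891) = 3153/(-870) = 3153*(-1/870) = -1051/290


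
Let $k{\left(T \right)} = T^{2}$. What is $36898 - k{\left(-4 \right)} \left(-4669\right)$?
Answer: $111602$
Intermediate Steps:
$36898 - k{\left(-4 \right)} \left(-4669\right) = 36898 - \left(-4\right)^{2} \left(-4669\right) = 36898 - 16 \left(-4669\right) = 36898 - -74704 = 36898 + 74704 = 111602$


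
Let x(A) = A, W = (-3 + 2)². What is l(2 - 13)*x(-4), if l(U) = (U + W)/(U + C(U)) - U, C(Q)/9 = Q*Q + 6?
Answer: -12442/283 ≈ -43.965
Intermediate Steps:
W = 1 (W = (-1)² = 1)
C(Q) = 54 + 9*Q² (C(Q) = 9*(Q*Q + 6) = 9*(Q² + 6) = 9*(6 + Q²) = 54 + 9*Q²)
l(U) = -U + (1 + U)/(54 + U + 9*U²) (l(U) = (U + 1)/(U + (54 + 9*U²)) - U = (1 + U)/(54 + U + 9*U²) - U = -U + (1 + U)/(54 + U + 9*U²))
l(2 - 13)*x(-4) = ((1 - (2 - 13)² - 53*(2 - 13) - 9*(2 - 13)³)/(54 + (2 - 13) + 9*(2 - 13)²))*(-4) = ((1 - 1*(-11)² - 53*(-11) - 9*(-11)³)/(54 - 11 + 9*(-11)²))*(-4) = ((1 - 1*121 + 583 - 9*(-1331))/(54 - 11 + 9*121))*(-4) = ((1 - 121 + 583 + 11979)/(54 - 11 + 1089))*(-4) = (12442/1132)*(-4) = ((1/1132)*12442)*(-4) = (6221/566)*(-4) = -12442/283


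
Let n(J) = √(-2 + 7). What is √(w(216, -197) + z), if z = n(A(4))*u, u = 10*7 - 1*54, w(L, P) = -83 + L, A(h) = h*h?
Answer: √(133 + 16*√5) ≈ 12.991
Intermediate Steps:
A(h) = h²
u = 16 (u = 70 - 54 = 16)
n(J) = √5
z = 16*√5 (z = √5*16 = 16*√5 ≈ 35.777)
√(w(216, -197) + z) = √((-83 + 216) + 16*√5) = √(133 + 16*√5)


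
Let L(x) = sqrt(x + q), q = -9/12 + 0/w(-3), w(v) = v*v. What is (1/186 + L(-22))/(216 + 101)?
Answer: 1/58962 + I*sqrt(91)/634 ≈ 1.696e-5 + 0.015046*I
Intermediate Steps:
w(v) = v**2
q = -3/4 (q = -9/12 + 0/((-3)**2) = -9*1/12 + 0/9 = -3/4 + 0*(1/9) = -3/4 + 0 = -3/4 ≈ -0.75000)
L(x) = sqrt(-3/4 + x) (L(x) = sqrt(x - 3/4) = sqrt(-3/4 + x))
(1/186 + L(-22))/(216 + 101) = (1/186 + sqrt(-3 + 4*(-22))/2)/(216 + 101) = (1/186 + sqrt(-3 - 88)/2)/317 = (1/186 + sqrt(-91)/2)*(1/317) = (1/186 + (I*sqrt(91))/2)*(1/317) = (1/186 + I*sqrt(91)/2)*(1/317) = 1/58962 + I*sqrt(91)/634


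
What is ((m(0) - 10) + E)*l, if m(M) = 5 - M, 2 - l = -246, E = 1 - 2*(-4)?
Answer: 992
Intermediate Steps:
E = 9 (E = 1 + 8 = 9)
l = 248 (l = 2 - 1*(-246) = 2 + 246 = 248)
((m(0) - 10) + E)*l = (((5 - 1*0) - 10) + 9)*248 = (((5 + 0) - 10) + 9)*248 = ((5 - 10) + 9)*248 = (-5 + 9)*248 = 4*248 = 992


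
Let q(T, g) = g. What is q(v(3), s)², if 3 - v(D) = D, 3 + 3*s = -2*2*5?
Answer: 529/9 ≈ 58.778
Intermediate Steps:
s = -23/3 (s = -1 + (-2*2*5)/3 = -1 + (-4*5)/3 = -1 + (⅓)*(-20) = -1 - 20/3 = -23/3 ≈ -7.6667)
v(D) = 3 - D
q(v(3), s)² = (-23/3)² = 529/9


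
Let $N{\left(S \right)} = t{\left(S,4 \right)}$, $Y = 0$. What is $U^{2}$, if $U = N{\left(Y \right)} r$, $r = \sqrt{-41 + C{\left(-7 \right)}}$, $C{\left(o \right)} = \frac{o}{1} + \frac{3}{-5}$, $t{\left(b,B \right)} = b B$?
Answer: $0$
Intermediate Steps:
$t{\left(b,B \right)} = B b$
$C{\left(o \right)} = - \frac{3}{5} + o$ ($C{\left(o \right)} = o 1 + 3 \left(- \frac{1}{5}\right) = o - \frac{3}{5} = - \frac{3}{5} + o$)
$r = \frac{9 i \sqrt{15}}{5}$ ($r = \sqrt{-41 - \frac{38}{5}} = \sqrt{- \frac{243}{5}} = \frac{9 i \sqrt{15}}{5} \approx 6.9714 i$)
$N{\left(S \right)} = 4 S$
$U = 0$ ($U = 4 \cdot 0 \frac{9 i \sqrt{15}}{5} = 0 \frac{9 i \sqrt{15}}{5} = 0$)
$U^{2} = 0^{2} = 0$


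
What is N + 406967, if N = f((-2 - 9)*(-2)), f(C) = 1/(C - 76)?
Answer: 21976217/54 ≈ 4.0697e+5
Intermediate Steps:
f(C) = 1/(-76 + C)
N = -1/54 (N = 1/(-76 + (-2 - 9)*(-2)) = 1/(-76 - 11*(-2)) = 1/(-76 + 22) = 1/(-54) = -1/54 ≈ -0.018519)
N + 406967 = -1/54 + 406967 = 21976217/54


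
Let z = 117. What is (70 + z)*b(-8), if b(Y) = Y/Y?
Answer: 187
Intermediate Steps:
b(Y) = 1
(70 + z)*b(-8) = (70 + 117)*1 = 187*1 = 187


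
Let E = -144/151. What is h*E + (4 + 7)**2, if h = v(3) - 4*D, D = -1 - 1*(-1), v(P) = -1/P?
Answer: 18319/151 ≈ 121.32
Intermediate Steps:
D = 0 (D = -1 + 1 = 0)
E = -144/151 (E = -144*1/151 = -144/151 ≈ -0.95364)
h = -1/3 (h = -1/3 - 4*0 = -1*1/3 + 0 = -1/3 + 0 = -1/3 ≈ -0.33333)
h*E + (4 + 7)**2 = -1/3*(-144/151) + (4 + 7)**2 = 48/151 + 11**2 = 48/151 + 121 = 18319/151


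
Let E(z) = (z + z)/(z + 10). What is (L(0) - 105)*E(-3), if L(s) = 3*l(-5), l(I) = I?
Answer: 720/7 ≈ 102.86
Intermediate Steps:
E(z) = 2*z/(10 + z) (E(z) = (2*z)/(10 + z) = 2*z/(10 + z))
L(s) = -15 (L(s) = 3*(-5) = -15)
(L(0) - 105)*E(-3) = (-15 - 105)*(2*(-3)/(10 - 3)) = -240*(-3)/7 = -120*(-6/7) = 720/7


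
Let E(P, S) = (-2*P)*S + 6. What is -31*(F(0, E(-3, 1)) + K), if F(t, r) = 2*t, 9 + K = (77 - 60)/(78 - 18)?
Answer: 16213/60 ≈ 270.22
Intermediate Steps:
K = -523/60 (K = -9 + (77 - 60)/(78 - 18) = -9 + 17/60 = -523/60 ≈ -8.7167)
E(P, S) = 6 - 2*P*S (E(P, S) = -2*P*S + 6 = 6 - 2*P*S)
-31*(F(0, E(-3, 1)) + K) = -31*(2*0 - 523/60) = -31*(0 - 523/60) = -31*(-523/60) = 16213/60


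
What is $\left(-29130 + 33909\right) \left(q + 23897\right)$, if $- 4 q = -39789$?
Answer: $\frac{646966683}{4} \approx 1.6174 \cdot 10^{8}$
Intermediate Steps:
$q = \frac{39789}{4}$ ($q = \left(- \frac{1}{4}\right) \left(-39789\right) = \frac{39789}{4} \approx 9947.3$)
$\left(-29130 + 33909\right) \left(q + 23897\right) = \left(-29130 + 33909\right) \left(\frac{39789}{4} + 23897\right) = 4779 \cdot \frac{135377}{4} = \frac{646966683}{4}$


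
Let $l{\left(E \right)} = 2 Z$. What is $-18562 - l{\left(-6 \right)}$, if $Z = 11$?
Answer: $-18584$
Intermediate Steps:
$l{\left(E \right)} = 22$ ($l{\left(E \right)} = 2 \cdot 11 = 22$)
$-18562 - l{\left(-6 \right)} = -18562 - 22 = -18584$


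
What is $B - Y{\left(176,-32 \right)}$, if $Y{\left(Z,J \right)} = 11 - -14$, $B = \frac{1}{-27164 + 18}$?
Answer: $- \frac{678651}{27146} \approx -25.0$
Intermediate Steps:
$B = - \frac{1}{27146}$ ($B = \frac{1}{-27146} = - \frac{1}{27146} \approx -3.6838 \cdot 10^{-5}$)
$Y{\left(Z,J \right)} = 25$ ($Y{\left(Z,J \right)} = 11 + 14 = 25$)
$B - Y{\left(176,-32 \right)} = - \frac{1}{27146} - 25 = - \frac{678651}{27146}$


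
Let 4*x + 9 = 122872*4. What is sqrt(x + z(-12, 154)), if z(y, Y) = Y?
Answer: sqrt(492095)/2 ≈ 350.75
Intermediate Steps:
x = 491479/4 (x = -9/4 + (122872*4)/4 = -9/4 + (1/4)*491488 = -9/4 + 122872 = 491479/4 ≈ 1.2287e+5)
sqrt(x + z(-12, 154)) = sqrt(491479/4 + 154) = sqrt(492095/4) = sqrt(492095)/2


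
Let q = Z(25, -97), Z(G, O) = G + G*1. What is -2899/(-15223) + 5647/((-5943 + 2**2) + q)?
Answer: -5299390/6896019 ≈ -0.76847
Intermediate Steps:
Z(G, O) = 2*G (Z(G, O) = G + G = 2*G)
q = 50 (q = 2*25 = 50)
-2899/(-15223) + 5647/((-5943 + 2**2) + q) = -2899/(-15223) + 5647/((-5943 + 2**2) + 50) = -2899*(-1/15223) + 5647/((-5943 + 4) + 50) = 223/1171 + 5647/(-5939 + 50) = 223/1171 + 5647/(-5889) = 223/1171 + 5647*(-1/5889) = 223/1171 - 5647/5889 = -5299390/6896019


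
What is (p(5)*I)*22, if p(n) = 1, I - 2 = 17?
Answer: 418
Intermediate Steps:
I = 19 (I = 2 + 17 = 19)
(p(5)*I)*22 = (1*19)*22 = 19*22 = 418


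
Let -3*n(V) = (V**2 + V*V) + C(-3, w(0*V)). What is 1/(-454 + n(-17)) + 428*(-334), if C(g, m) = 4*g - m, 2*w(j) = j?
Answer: -275611459/1928 ≈ -1.4295e+5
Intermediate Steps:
w(j) = j/2
C(g, m) = -m + 4*g
n(V) = 4 - 2*V**2/3 (n(V) = -((V**2 + V*V) + (-0*V/2 + 4*(-3)))/3 = -((V**2 + V**2) + (-0/2 - 12))/3 = -(2*V**2 + (-1*0 - 12))/3 = -(2*V**2 + (0 - 12))/3 = -(2*V**2 - 12)/3 = -(-12 + 2*V**2)/3 = 4 - 2*V**2/3)
1/(-454 + n(-17)) + 428*(-334) = 1/(-454 + (4 - 2/3*(-17)**2)) + 428*(-334) = 1/(-454 + (4 - 2/3*289)) - 142952 = 1/(-454 + (4 - 578/3)) - 142952 = 1/(-454 - 566/3) - 142952 = 1/(-1928/3) - 142952 = -3/1928 - 142952 = -275611459/1928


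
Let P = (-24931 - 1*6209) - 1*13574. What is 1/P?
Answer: -1/44714 ≈ -2.2364e-5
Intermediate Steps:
P = -44714 (P = (-24931 - 6209) - 13574 = -31140 - 13574 = -44714)
1/P = 1/(-44714) = -1/44714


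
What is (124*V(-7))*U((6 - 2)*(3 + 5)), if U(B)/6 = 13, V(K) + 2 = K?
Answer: -87048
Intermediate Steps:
V(K) = -2 + K
U(B) = 78 (U(B) = 6*13 = 78)
(124*V(-7))*U((6 - 2)*(3 + 5)) = (124*(-2 - 7))*78 = (124*(-9))*78 = -1116*78 = -87048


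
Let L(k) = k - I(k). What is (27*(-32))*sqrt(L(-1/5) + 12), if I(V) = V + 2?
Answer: -864*sqrt(10) ≈ -2732.2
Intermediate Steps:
I(V) = 2 + V
L(k) = -2 (L(k) = k - (2 + k) = k + (-2 - k) = -2)
(27*(-32))*sqrt(L(-1/5) + 12) = (27*(-32))*sqrt(-2 + 12) = -864*sqrt(10)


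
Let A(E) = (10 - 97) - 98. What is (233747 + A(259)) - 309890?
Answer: -76328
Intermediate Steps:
A(E) = -185 (A(E) = -87 - 98 = -185)
(233747 + A(259)) - 309890 = (233747 - 185) - 309890 = 233562 - 309890 = -76328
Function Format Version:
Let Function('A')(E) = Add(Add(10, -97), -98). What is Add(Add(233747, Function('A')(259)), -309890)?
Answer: -76328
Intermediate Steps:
Function('A')(E) = -185 (Function('A')(E) = Add(-87, -98) = -185)
Add(Add(233747, Function('A')(259)), -309890) = Add(Add(233747, -185), -309890) = Add(233562, -309890) = -76328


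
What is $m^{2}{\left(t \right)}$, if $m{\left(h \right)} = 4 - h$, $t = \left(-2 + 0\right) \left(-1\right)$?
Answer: $4$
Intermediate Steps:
$t = 2$ ($t = \left(-2\right) \left(-1\right) = 2$)
$m^{2}{\left(t \right)} = \left(4 - 2\right)^{2} = 2^{2} = 4$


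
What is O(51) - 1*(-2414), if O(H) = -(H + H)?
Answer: 2312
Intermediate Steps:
O(H) = -2*H
O(51) - 1*(-2414) = -2*51 - 1*(-2414) = -102 + 2414 = 2312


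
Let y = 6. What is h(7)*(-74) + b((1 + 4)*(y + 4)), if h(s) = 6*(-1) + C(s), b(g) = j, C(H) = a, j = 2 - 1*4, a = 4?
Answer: 146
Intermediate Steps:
j = -2 (j = 2 - 4 = -2)
C(H) = 4
b(g) = -2
h(s) = -2 (h(s) = 6*(-1) + 4 = -6 + 4 = -2)
h(7)*(-74) + b((1 + 4)*(y + 4)) = -2*(-74) - 2 = 148 - 2 = 146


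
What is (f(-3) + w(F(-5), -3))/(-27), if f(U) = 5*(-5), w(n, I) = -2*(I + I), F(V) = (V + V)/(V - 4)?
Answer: 13/27 ≈ 0.48148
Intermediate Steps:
F(V) = 2*V/(-4 + V) (F(V) = (2*V)/(-4 + V) = 2*V/(-4 + V))
w(n, I) = -4*I
f(U) = -25
(f(-3) + w(F(-5), -3))/(-27) = (-25 - 4*(-3))/(-27) = -(-25 + 12)/27 = -1/27*(-13) = 13/27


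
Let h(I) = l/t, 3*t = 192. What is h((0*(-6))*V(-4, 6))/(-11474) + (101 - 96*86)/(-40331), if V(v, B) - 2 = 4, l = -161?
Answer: 5995003371/29616505216 ≈ 0.20242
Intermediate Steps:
t = 64 (t = (⅓)*192 = 64)
V(v, B) = 6 (V(v, B) = 2 + 4 = 6)
h(I) = -161/64
h((0*(-6))*V(-4, 6))/(-11474) + (101 - 96*86)/(-40331) = -161/64/(-11474) + (101 - 96*86)/(-40331) = -161/64*(-1/11474) + (101 - 8256)*(-1/40331) = 161/734336 - 8155*(-1/40331) = 161/734336 + 8155/40331 = 5995003371/29616505216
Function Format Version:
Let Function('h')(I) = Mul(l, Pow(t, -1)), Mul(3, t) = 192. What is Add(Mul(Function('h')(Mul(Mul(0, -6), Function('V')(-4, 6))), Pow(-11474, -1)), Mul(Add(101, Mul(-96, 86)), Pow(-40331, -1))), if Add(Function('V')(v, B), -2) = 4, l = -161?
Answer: Rational(5995003371, 29616505216) ≈ 0.20242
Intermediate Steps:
t = 64 (t = Mul(Rational(1, 3), 192) = 64)
Function('V')(v, B) = 6 (Function('V')(v, B) = Add(2, 4) = 6)
Function('h')(I) = Rational(-161, 64) (Function('h')(I) = Mul(-161, Pow(64, -1)) = Mul(-161, Rational(1, 64)) = Rational(-161, 64))
Add(Mul(Function('h')(Mul(Mul(0, -6), Function('V')(-4, 6))), Pow(-11474, -1)), Mul(Add(101, Mul(-96, 86)), Pow(-40331, -1))) = Add(Mul(Rational(-161, 64), Pow(-11474, -1)), Mul(Add(101, Mul(-96, 86)), Pow(-40331, -1))) = Add(Mul(Rational(-161, 64), Rational(-1, 11474)), Mul(Add(101, -8256), Rational(-1, 40331))) = Add(Rational(161, 734336), Mul(-8155, Rational(-1, 40331))) = Add(Rational(161, 734336), Rational(8155, 40331)) = Rational(5995003371, 29616505216)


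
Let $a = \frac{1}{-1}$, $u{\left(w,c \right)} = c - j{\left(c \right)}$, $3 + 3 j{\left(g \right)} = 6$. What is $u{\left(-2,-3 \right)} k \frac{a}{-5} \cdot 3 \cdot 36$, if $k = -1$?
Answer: $\frac{432}{5} \approx 86.4$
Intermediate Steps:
$j{\left(g \right)} = 1$ ($j{\left(g \right)} = -1 + \frac{1}{3} \cdot 6 = -1 + 2 = 1$)
$u{\left(w,c \right)} = -1 + c$ ($u{\left(w,c \right)} = c - 1 = -1 + c$)
$a = -1$
$u{\left(-2,-3 \right)} k \frac{a}{-5} \cdot 3 \cdot 36 = \left(-1 - 3\right) - \frac{-1}{-5} \cdot 3 \cdot 36 = - 4 - \frac{\left(-1\right) \left(-1\right)}{5} \cdot 3 \cdot 36 = - 4 \left(-1\right) \frac{1}{5} \cdot 3 \cdot 36 = - 4 \left(\left(- \frac{1}{5}\right) 3\right) 36 = \left(-4\right) \left(- \frac{3}{5}\right) 36 = \frac{12}{5} \cdot 36 = \frac{432}{5}$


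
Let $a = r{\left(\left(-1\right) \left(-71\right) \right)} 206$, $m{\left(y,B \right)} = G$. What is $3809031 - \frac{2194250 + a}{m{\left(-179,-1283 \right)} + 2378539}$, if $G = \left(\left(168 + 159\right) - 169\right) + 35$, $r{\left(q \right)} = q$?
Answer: $\frac{2265165429954}{594683} \approx 3.809 \cdot 10^{6}$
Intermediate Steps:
$G = 193$ ($G = \left(327 - 169\right) + 35 = 158 + 35 = 193$)
$m{\left(y,B \right)} = 193$
$a = 14626$ ($a = \left(-1\right) \left(-71\right) 206 = 71 \cdot 206 = 14626$)
$3809031 - \frac{2194250 + a}{m{\left(-179,-1283 \right)} + 2378539} = 3809031 - \frac{2194250 + 14626}{193 + 2378539} = 3809031 - \frac{2208876}{2378732} = 3809031 - 2208876 \cdot \frac{1}{2378732} = 3809031 - \frac{552219}{594683} = \frac{2265165429954}{594683}$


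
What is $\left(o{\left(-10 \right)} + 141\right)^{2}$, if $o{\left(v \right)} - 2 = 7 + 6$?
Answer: $24336$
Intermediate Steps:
$o{\left(v \right)} = 15$ ($o{\left(v \right)} = 2 + \left(7 + 6\right) = 2 + 13 = 15$)
$\left(o{\left(-10 \right)} + 141\right)^{2} = \left(15 + 141\right)^{2} = 156^{2} = 24336$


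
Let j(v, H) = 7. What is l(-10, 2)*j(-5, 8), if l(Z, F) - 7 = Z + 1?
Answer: -14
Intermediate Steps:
l(Z, F) = 8 + Z (l(Z, F) = 7 + (Z + 1) = 7 + (1 + Z) = 8 + Z)
l(-10, 2)*j(-5, 8) = (8 - 10)*7 = -2*7 = -14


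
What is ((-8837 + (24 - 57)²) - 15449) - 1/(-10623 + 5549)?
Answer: -117701577/5074 ≈ -23197.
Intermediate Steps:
((-8837 + (24 - 57)²) - 15449) - 1/(-10623 + 5549) = ((-8837 + (-33)²) - 15449) - 1/(-5074) = ((-8837 + 1089) - 15449) - 1*(-1/5074) = (-7748 - 15449) + 1/5074 = -23197 + 1/5074 = -117701577/5074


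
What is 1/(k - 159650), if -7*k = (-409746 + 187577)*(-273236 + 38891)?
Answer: -7/52065311855 ≈ -1.3445e-10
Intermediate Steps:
k = -52064194305/7 (k = -(-409746 + 187577)*(-273236 + 38891)/7 = -(-222169)*(-234345)/7 = -⅐*52064194305 = -52064194305/7 ≈ -7.4377e+9)
1/(k - 159650) = 1/(-52064194305/7 - 159650) = 1/(-52065311855/7) = -7/52065311855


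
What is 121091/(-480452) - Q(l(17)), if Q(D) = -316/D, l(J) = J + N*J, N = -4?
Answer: -157998473/24503052 ≈ -6.4481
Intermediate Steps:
l(J) = -3*J (l(J) = J - 4*J = -3*J)
121091/(-480452) - Q(l(17)) = 121091/(-480452) - (-316)/((-3*17)) = 121091*(-1/480452) - (-316)/(-51) = -121091/480452 - (-316)*(-1)/51 = -121091/480452 - 1*316/51 = -121091/480452 - 316/51 = -157998473/24503052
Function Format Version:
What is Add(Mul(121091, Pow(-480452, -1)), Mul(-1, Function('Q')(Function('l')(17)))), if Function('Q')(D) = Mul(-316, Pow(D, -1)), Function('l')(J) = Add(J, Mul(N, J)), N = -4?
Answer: Rational(-157998473, 24503052) ≈ -6.4481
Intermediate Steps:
Function('l')(J) = Mul(-3, J) (Function('l')(J) = Add(J, Mul(-4, J)) = Mul(-3, J))
Add(Mul(121091, Pow(-480452, -1)), Mul(-1, Function('Q')(Function('l')(17)))) = Add(Mul(121091, Pow(-480452, -1)), Mul(-1, Mul(-316, Pow(Mul(-3, 17), -1)))) = Add(Mul(121091, Rational(-1, 480452)), Mul(-1, Mul(-316, Pow(-51, -1)))) = Add(Rational(-121091, 480452), Mul(-1, Mul(-316, Rational(-1, 51)))) = Add(Rational(-121091, 480452), Mul(-1, Rational(316, 51))) = Add(Rational(-121091, 480452), Rational(-316, 51)) = Rational(-157998473, 24503052)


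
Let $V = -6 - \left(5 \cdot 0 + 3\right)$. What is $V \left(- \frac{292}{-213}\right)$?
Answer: $- \frac{876}{71} \approx -12.338$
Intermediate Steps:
$V = -9$ ($V = -6 - \left(0 + 3\right) = -6 - 3 = -9$)
$V \left(- \frac{292}{-213}\right) = - 9 \left(- \frac{292}{-213}\right) = - 9 \left(\left(-292\right) \left(- \frac{1}{213}\right)\right) = \left(-9\right) \frac{292}{213} = - \frac{876}{71}$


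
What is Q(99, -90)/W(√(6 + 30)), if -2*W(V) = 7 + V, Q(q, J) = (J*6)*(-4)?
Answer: -4320/13 ≈ -332.31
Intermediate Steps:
Q(q, J) = -24*J (Q(q, J) = (6*J)*(-4) = -24*J)
W(V) = -7/2 - V/2 (W(V) = -(7 + V)/2 = -7/2 - V/2)
Q(99, -90)/W(√(6 + 30)) = (-24*(-90))/(-7/2 - √(6 + 30)/2) = 2160/(-7/2 - √36/2) = 2160/(-7/2 - ½*6) = 2160/(-7/2 - 3) = 2160/(-13/2) = 2160*(-2/13) = -4320/13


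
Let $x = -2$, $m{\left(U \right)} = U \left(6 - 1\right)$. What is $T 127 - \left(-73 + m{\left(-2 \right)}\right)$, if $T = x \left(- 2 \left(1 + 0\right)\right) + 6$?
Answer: $1353$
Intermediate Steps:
$m{\left(U \right)} = 5 U$ ($m{\left(U \right)} = U 5 = 5 U$)
$T = 10$ ($T = - 2 \left(- 2 \left(1 + 0\right)\right) + 6 = - 2 \left(\left(-2\right) 1\right) + 6 = \left(-2\right) \left(-2\right) + 6 = 4 + 6 = 10$)
$T 127 - \left(-73 + m{\left(-2 \right)}\right) = 10 \cdot 127 + \left(73 - 5 \left(-2\right)\right) = 1270 + \left(73 - -10\right) = 1270 + \left(73 + 10\right) = 1270 + 83 = 1353$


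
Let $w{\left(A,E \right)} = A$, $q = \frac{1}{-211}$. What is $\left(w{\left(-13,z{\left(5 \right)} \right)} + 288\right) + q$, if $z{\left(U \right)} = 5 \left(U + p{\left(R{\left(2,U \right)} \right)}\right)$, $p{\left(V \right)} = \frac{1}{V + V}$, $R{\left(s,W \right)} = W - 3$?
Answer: $\frac{58024}{211} \approx 275.0$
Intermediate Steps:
$R{\left(s,W \right)} = -3 + W$
$p{\left(V \right)} = \frac{1}{2 V}$
$z{\left(U \right)} = 5 U + \frac{5}{2 \left(-3 + U\right)}$ ($z{\left(U \right)} = 5 \left(U + \frac{1}{2 \left(-3 + U\right)}\right) = 5 U + \frac{5}{2 \left(-3 + U\right)}$)
$q = - \frac{1}{211} \approx -0.0047393$
$\left(w{\left(-13,z{\left(5 \right)} \right)} + 288\right) + q = \left(-13 + 288\right) - \frac{1}{211} = 275 - \frac{1}{211} = \frac{58024}{211}$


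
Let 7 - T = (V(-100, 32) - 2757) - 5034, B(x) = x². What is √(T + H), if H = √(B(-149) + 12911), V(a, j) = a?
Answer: √(7898 + 2*√8778) ≈ 89.919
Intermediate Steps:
H = 2*√8778 (H = √((-149)² + 12911) = √(22201 + 12911) = √35112 = 2*√8778 ≈ 187.38)
T = 7898 (T = 7 - ((-100 - 2757) - 5034) = 7 - (-2857 - 5034) = 7 - 1*(-7891) = 7 + 7891 = 7898)
√(T + H) = √(7898 + 2*√8778)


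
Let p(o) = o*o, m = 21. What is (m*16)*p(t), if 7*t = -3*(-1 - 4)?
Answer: 10800/7 ≈ 1542.9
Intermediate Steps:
t = 15/7 (t = (-3*(-1 - 4))/7 = (-3*(-5))/7 = (⅐)*15 = 15/7 ≈ 2.1429)
p(o) = o²
(m*16)*p(t) = (21*16)*(15/7)² = 336*(225/49) = 10800/7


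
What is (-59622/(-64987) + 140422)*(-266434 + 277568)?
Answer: 101605144490224/64987 ≈ 1.5635e+9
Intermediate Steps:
(-59622/(-64987) + 140422)*(-266434 + 277568) = (-59622*(-1/64987) + 140422)*11134 = (59622/64987 + 140422)*11134 = (9125664136/64987)*11134 = 101605144490224/64987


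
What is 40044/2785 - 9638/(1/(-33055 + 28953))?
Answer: 110105226704/2785 ≈ 3.9535e+7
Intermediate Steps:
40044/2785 - 9638/(1/(-33055 + 28953)) = 40044*(1/2785) - 9638/(1/(-4102)) = 40044/2785 - 9638/(-1/4102) = 40044/2785 - 9638*(-4102) = 40044/2785 + 39535076 = 110105226704/2785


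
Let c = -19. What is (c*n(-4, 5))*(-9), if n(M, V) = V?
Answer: 855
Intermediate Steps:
(c*n(-4, 5))*(-9) = -19*5*(-9) = -95*(-9) = 855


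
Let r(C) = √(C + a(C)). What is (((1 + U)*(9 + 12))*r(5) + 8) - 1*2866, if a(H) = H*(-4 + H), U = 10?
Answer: -2858 + 231*√10 ≈ -2127.5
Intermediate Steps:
r(C) = √(C + C*(-4 + C))
(((1 + U)*(9 + 12))*r(5) + 8) - 1*2866 = (((1 + 10)*(9 + 12))*√(5*(-3 + 5)) + 8) - 1*2866 = ((11*21)*√(5*2) + 8) - 2866 = (231*√10 + 8) - 2866 = (8 + 231*√10) - 2866 = -2858 + 231*√10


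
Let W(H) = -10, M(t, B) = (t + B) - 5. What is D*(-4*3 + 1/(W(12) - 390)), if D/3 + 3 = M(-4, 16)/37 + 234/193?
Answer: 82197921/1428200 ≈ 57.554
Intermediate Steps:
M(t, B) = -5 + B + t (M(t, B) = (B + t) - 5 = -5 + B + t)
D = -34242/7141 (D = -9 + 3*((-5 + 16 - 4)/37 + 234/193) = -9 + 3*(7*(1/37) + 234*(1/193)) = -9 + 3*(7/37 + 234/193) = -9 + 3*(10009/7141) = -9 + 30027/7141 = -34242/7141 ≈ -4.7951)
D*(-4*3 + 1/(W(12) - 390)) = -34242*(-4*3 + 1/(-10 - 390))/7141 = -34242*(-12 + 1/(-400))/7141 = -34242*(-12 - 1/400)/7141 = -34242/7141*(-4801/400) = 82197921/1428200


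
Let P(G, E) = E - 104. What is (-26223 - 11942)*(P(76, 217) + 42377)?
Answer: -1621630850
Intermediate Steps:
P(G, E) = -104 + E
(-26223 - 11942)*(P(76, 217) + 42377) = (-26223 - 11942)*((-104 + 217) + 42377) = -38165*(113 + 42377) = -38165*42490 = -1621630850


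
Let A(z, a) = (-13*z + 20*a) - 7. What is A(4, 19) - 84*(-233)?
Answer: 19893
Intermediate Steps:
A(z, a) = -7 - 13*z + 20*a
A(4, 19) - 84*(-233) = (-7 - 13*4 + 20*19) - 84*(-233) = (-7 - 52 + 380) + 19572 = 321 + 19572 = 19893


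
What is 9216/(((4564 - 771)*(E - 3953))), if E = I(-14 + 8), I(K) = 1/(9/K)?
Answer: -27648/44988773 ≈ -0.00061455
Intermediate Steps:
I(K) = K/9
E = -⅔ (E = (-14 + 8)/9 = (⅑)*(-6) = -⅔ ≈ -0.66667)
9216/(((4564 - 771)*(E - 3953))) = 9216/(((4564 - 771)*(-⅔ - 3953))) = 9216/((3793*(-11861/3))) = 9216/(-44988773/3) = 9216*(-3/44988773) = -27648/44988773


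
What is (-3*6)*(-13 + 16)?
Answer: -54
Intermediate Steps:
(-3*6)*(-13 + 16) = -18*3 = -54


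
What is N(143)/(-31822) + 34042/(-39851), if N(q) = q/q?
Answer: -154760625/181162646 ≈ -0.85426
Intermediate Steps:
N(q) = 1
N(143)/(-31822) + 34042/(-39851) = 1/(-31822) + 34042/(-39851) = 1*(-1/31822) + 34042*(-1/39851) = -1/31822 - 34042/39851 = -154760625/181162646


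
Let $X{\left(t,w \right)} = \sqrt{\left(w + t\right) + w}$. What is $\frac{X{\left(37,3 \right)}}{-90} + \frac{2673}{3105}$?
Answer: $\frac{99}{115} - \frac{\sqrt{43}}{90} \approx 0.78801$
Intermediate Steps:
$X{\left(t,w \right)} = \sqrt{t + 2 w}$ ($X{\left(t,w \right)} = \sqrt{\left(t + w\right) + w} = \sqrt{t + 2 w}$)
$\frac{X{\left(37,3 \right)}}{-90} + \frac{2673}{3105} = \frac{\sqrt{37 + 2 \cdot 3}}{-90} + \frac{2673}{3105} = \sqrt{37 + 6} \left(- \frac{1}{90}\right) + 2673 \cdot \frac{1}{3105} = \sqrt{43} \left(- \frac{1}{90}\right) + \frac{99}{115} = - \frac{\sqrt{43}}{90} + \frac{99}{115} = \frac{99}{115} - \frac{\sqrt{43}}{90}$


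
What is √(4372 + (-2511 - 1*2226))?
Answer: I*√365 ≈ 19.105*I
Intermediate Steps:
√(4372 + (-2511 - 1*2226)) = √(4372 + (-2511 - 2226)) = √(4372 - 4737) = √(-365) = I*√365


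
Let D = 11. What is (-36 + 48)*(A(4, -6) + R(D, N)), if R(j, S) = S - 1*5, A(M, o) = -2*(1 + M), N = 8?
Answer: -84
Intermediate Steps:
A(M, o) = -2 - 2*M
R(j, S) = -5 + S (R(j, S) = S - 5 = -5 + S)
(-36 + 48)*(A(4, -6) + R(D, N)) = (-36 + 48)*((-2 - 2*4) + (-5 + 8)) = 12*((-2 - 8) + 3) = 12*(-10 + 3) = 12*(-7) = -84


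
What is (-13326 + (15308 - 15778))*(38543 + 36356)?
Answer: -1033306604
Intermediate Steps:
(-13326 + (15308 - 15778))*(38543 + 36356) = (-13326 - 470)*74899 = -13796*74899 = -1033306604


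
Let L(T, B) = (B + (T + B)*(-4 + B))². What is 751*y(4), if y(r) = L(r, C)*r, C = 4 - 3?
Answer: 588784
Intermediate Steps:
C = 1
L(T, B) = (B + (-4 + B)*(B + T))² (L(T, B) = (B + (B + T)*(-4 + B))² = (B + (-4 + B)*(B + T))²)
y(r) = r*(-2 - 3*r)² (y(r) = (1² - 4*r - 3*1 + 1*r)²*r = (1 - 4*r - 3 + r)²*r = (-2 - 3*r)²*r = r*(-2 - 3*r)²)
751*y(4) = 751*(4*(2 + 3*4)²) = 751*(4*(2 + 12)²) = 751*(4*14²) = 751*(4*196) = 751*784 = 588784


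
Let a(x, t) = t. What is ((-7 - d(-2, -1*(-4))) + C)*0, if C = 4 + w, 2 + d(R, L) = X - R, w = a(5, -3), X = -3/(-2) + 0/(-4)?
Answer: 0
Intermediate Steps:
X = 3/2 (X = -3*(-1/2) + 0*(-1/4) = 3/2 + 0 = 3/2 ≈ 1.5000)
w = -3
d(R, L) = -1/2 - R (d(R, L) = -2 + (3/2 - R) = -1/2 - R)
C = 1 (C = 4 - 3 = 1)
((-7 - d(-2, -1*(-4))) + C)*0 = ((-7 - (-1/2 - 1*(-2))) + 1)*0 = ((-7 - (-1/2 + 2)) + 1)*0 = ((-7 - 1*3/2) + 1)*0 = ((-7 - 3/2) + 1)*0 = (-17/2 + 1)*0 = -15/2*0 = 0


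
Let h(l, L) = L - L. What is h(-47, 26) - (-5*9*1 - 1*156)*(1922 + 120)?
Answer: 410442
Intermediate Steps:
h(l, L) = 0
h(-47, 26) - (-5*9*1 - 1*156)*(1922 + 120) = 0 - (-5*9*1 - 1*156)*(1922 + 120) = 0 - (-45*1 - 156)*2042 = 0 - (-45 - 156)*2042 = 0 - (-201)*2042 = 0 - 1*(-410442) = 0 + 410442 = 410442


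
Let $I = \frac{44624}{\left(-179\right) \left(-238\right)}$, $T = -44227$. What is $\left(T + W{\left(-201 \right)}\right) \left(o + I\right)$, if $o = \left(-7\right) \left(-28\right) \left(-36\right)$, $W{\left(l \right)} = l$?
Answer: $\frac{6676530724832}{21301} \approx 3.1344 \cdot 10^{8}$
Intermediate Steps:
$o = -7056$ ($o = 196 \left(-36\right) = -7056$)
$I = \frac{22312}{21301}$ ($I = \frac{44624}{42602} = 44624 \cdot \frac{1}{42602} = \frac{22312}{21301} \approx 1.0475$)
$\left(T + W{\left(-201 \right)}\right) \left(o + I\right) = \left(-44227 - 201\right) \left(-7056 + \frac{22312}{21301}\right) = \left(-44428\right) \left(- \frac{150277544}{21301}\right) = \frac{6676530724832}{21301}$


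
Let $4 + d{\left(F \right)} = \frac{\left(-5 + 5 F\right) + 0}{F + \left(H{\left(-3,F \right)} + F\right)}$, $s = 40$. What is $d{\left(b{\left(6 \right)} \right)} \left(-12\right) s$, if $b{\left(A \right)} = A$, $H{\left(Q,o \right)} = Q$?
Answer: $\frac{1760}{3} \approx 586.67$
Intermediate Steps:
$d{\left(F \right)} = -4 + \frac{-5 + 5 F}{-3 + 2 F}$ ($d{\left(F \right)} = -4 + \frac{\left(-5 + 5 F\right) + 0}{F + \left(-3 + F\right)} = -4 + \frac{-5 + 5 F}{-3 + 2 F}$)
$d{\left(b{\left(6 \right)} \right)} \left(-12\right) s = \frac{7 - 18}{-3 + 2 \cdot 6} \left(-12\right) 40 = \frac{7 - 18}{-3 + 12} \left(-12\right) 40 = \frac{1}{9} \left(-11\right) \left(-12\right) 40 = \left(- \frac{11}{9}\right) \left(-12\right) 40 = \frac{44}{3} \cdot 40 = \frac{1760}{3}$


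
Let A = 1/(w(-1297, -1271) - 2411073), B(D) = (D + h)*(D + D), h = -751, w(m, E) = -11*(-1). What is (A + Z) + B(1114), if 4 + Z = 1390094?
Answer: 5301573322947/2411062 ≈ 2.1989e+6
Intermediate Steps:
w(m, E) = 11
Z = 1390090 (Z = -4 + 1390094 = 1390090)
B(D) = 2*D*(-751 + D) (B(D) = (D - 751)*(D + D) = (-751 + D)*(2*D) = 2*D*(-751 + D))
A = -1/2411062 (A = 1/(11 - 2411073) = 1/(-2411062) = -1/2411062 ≈ -4.1476e-7)
(A + Z) + B(1114) = (-1/2411062 + 1390090) + 2*1114*(-751 + 1114) = 3351593175579/2411062 + 2*1114*363 = 3351593175579/2411062 + 808764 = 5301573322947/2411062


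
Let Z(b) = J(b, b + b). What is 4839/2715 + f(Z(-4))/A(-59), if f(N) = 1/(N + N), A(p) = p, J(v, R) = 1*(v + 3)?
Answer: 191239/106790 ≈ 1.7908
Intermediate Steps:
J(v, R) = 3 + v (J(v, R) = 1*(3 + v) = 3 + v)
Z(b) = 3 + b
f(N) = 1/(2*N)
4839/2715 + f(Z(-4))/A(-59) = 4839/2715 + (1/(2*(3 - 4)))/(-59) = 4839*(1/2715) + ((1/2)/(-1))*(-1/59) = 1613/905 + ((1/2)*(-1))*(-1/59) = 1613/905 - 1/2*(-1/59) = 1613/905 + 1/118 = 191239/106790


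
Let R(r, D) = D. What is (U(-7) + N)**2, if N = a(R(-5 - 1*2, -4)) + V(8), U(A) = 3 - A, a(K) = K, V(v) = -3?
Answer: 9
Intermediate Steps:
N = -7 (N = -4 - 3 = -7)
(U(-7) + N)**2 = ((3 - 1*(-7)) - 7)**2 = ((3 + 7) - 7)**2 = (10 - 7)**2 = 3**2 = 9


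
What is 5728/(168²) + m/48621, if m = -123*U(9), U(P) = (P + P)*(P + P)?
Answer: -8815435/14294574 ≈ -0.61670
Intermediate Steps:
U(P) = 4*P² (U(P) = (2*P)*(2*P) = 4*P²)
m = -39852 (m = -492*9² = -492*81 = -123*324 = -39852)
5728/(168²) + m/48621 = 5728/(168²) - 39852/48621 = 5728/28224 - 39852*1/48621 = 5728*(1/28224) - 13284/16207 = 179/882 - 13284/16207 = -8815435/14294574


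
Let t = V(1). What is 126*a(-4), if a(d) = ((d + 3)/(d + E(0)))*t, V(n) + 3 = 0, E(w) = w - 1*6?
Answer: -189/5 ≈ -37.800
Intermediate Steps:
E(w) = -6 + w (E(w) = w - 6 = -6 + w)
V(n) = -3 (V(n) = -3 + 0 = -3)
t = -3
a(d) = -3*(3 + d)/(-6 + d) (a(d) = ((d + 3)/(d + (-6 + 0)))*(-3) = ((3 + d)/(d - 6))*(-3) = ((3 + d)/(-6 + d))*(-3) = -3*(3 + d)/(-6 + d))
126*a(-4) = 126*(3*(-3 - 1*(-4))/(-6 - 4)) = 126*(3*(-3 + 4)/(-10)) = 126*(3*(-⅒)*1) = 126*(-3/10) = -189/5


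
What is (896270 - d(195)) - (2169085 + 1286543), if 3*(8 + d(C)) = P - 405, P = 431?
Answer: -7678076/3 ≈ -2.5594e+6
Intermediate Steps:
d(C) = ⅔ (d(C) = -8 + (431 - 405)/3 = -8 + (⅓)*26 = -8 + 26/3 = ⅔)
(896270 - d(195)) - (2169085 + 1286543) = (896270 - 1*⅔) - (2169085 + 1286543) = (896270 - ⅔) - 1*3455628 = 2688808/3 - 3455628 = -7678076/3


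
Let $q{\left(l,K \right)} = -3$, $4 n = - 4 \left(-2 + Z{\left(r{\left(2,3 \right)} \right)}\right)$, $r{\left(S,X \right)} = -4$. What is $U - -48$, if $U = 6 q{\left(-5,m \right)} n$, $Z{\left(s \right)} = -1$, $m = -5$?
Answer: $-6$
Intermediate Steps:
$n = 3$ ($n = \frac{\left(-4\right) \left(-2 - 1\right)}{4} = \frac{\left(-4\right) \left(-3\right)}{4} = \frac{1}{4} \cdot 12 = 3$)
$U = -54$ ($U = 6 \left(-3\right) 3 = \left(-18\right) 3 = -54$)
$U - -48 = -54 - -48 = -54 + \left(54 - 6\right) = -54 + 48 = -6$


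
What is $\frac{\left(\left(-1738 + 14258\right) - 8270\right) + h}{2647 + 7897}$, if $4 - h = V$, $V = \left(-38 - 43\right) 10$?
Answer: $\frac{633}{1318} \approx 0.48027$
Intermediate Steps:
$V = -810$ ($V = \left(-38 - 43\right) 10 = \left(-81\right) 10 = -810$)
$h = 814$ ($h = 4 - -810 = 4 + 810 = 814$)
$\frac{\left(\left(-1738 + 14258\right) - 8270\right) + h}{2647 + 7897} = \frac{\left(\left(-1738 + 14258\right) - 8270\right) + 814}{2647 + 7897} = \frac{\left(12520 - 8270\right) + 814}{10544} = \left(4250 + 814\right) \frac{1}{10544} = 5064 \cdot \frac{1}{10544} = \frac{633}{1318}$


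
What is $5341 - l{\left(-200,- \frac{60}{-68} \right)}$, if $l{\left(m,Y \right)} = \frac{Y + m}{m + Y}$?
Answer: $5340$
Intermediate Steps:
$l{\left(m,Y \right)} = 1$ ($l{\left(m,Y \right)} = \frac{Y + m}{Y + m} = 1$)
$5341 - l{\left(-200,- \frac{60}{-68} \right)} = 5341 - 1 = 5340$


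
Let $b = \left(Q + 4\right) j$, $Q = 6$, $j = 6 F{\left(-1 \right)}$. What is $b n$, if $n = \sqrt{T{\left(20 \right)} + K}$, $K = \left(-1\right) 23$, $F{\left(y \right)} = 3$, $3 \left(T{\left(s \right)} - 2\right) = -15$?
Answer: $180 i \sqrt{26} \approx 917.82 i$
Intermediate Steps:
$T{\left(s \right)} = -3$ ($T{\left(s \right)} = 2 + \frac{1}{3} \left(-15\right) = 2 - 5 = -3$)
$K = -23$
$j = 18$ ($j = 6 \cdot 3 = 18$)
$n = i \sqrt{26}$ ($n = \sqrt{-3 - 23} = \sqrt{-26} = i \sqrt{26} \approx 5.099 i$)
$b = 180$ ($b = \left(6 + 4\right) 18 = 10 \cdot 18 = 180$)
$b n = 180 i \sqrt{26}$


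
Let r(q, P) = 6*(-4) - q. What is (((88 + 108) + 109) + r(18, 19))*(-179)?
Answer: -47077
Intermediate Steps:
r(q, P) = -24 - q
(((88 + 108) + 109) + r(18, 19))*(-179) = (((88 + 108) + 109) + (-24 - 1*18))*(-179) = ((196 + 109) + (-24 - 18))*(-179) = (305 - 42)*(-179) = 263*(-179) = -47077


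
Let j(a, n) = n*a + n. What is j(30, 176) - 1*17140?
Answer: -11684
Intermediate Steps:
j(a, n) = n + a*n (j(a, n) = a*n + n = n + a*n)
j(30, 176) - 1*17140 = 176*(1 + 30) - 1*17140 = 176*31 - 17140 = 5456 - 17140 = -11684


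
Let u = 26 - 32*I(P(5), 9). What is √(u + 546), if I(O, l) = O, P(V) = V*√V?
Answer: 2*√(143 - 40*√5) ≈ 14.637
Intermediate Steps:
P(V) = V^(3/2)
u = 26 - 160*√5 ≈ -331.77
√(u + 546) = √((26 - 160*√5) + 546) = √(572 - 160*√5)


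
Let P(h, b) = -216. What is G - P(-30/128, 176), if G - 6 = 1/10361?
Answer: 2300143/10361 ≈ 222.00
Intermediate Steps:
G = 62167/10361 (G = 6 + 1/10361 = 62167/10361 ≈ 6.0001)
G - P(-30/128, 176) = 62167/10361 - 1*(-216) = 62167/10361 + 216 = 2300143/10361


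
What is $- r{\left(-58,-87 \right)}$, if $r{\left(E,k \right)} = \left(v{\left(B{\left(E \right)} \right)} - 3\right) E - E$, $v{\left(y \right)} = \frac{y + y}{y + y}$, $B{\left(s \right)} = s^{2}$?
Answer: $-174$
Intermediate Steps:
$v{\left(y \right)} = 1$ ($v{\left(y \right)} = \frac{2 y}{2 y} = 2 y \frac{1}{2 y} = 1$)
$r{\left(E,k \right)} = - 3 E$ ($r{\left(E,k \right)} = \left(1 - 3\right) E - E = - 2 E - E = - 3 E$)
$- r{\left(-58,-87 \right)} = - \left(-3\right) \left(-58\right) = \left(-1\right) 174 = -174$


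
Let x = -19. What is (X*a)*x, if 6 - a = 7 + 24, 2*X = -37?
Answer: -17575/2 ≈ -8787.5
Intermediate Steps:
X = -37/2 (X = (1/2)*(-37) = -37/2 ≈ -18.500)
a = -25 (a = 6 - (7 + 24) = 6 - 1*31 = 6 - 31 = -25)
(X*a)*x = -37/2*(-25)*(-19) = (925/2)*(-19) = -17575/2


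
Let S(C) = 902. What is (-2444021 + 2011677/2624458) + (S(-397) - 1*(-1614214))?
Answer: -2175424346813/2624458 ≈ -8.2890e+5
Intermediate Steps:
(-2444021 + 2011677/2624458) + (S(-397) - 1*(-1614214)) = (-2444021 + 2011677/2624458) + (902 - 1*(-1614214)) = (-2444021 + 2011677*(1/2624458)) + (902 + 1614214) = (-2444021 + 2011677/2624458) + 1615116 = -6414228453941/2624458 + 1615116 = -2175424346813/2624458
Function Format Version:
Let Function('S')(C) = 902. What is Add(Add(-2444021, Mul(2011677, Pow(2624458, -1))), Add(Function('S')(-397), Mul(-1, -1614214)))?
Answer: Rational(-2175424346813, 2624458) ≈ -8.2890e+5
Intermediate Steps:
Add(Add(-2444021, Mul(2011677, Pow(2624458, -1))), Add(Function('S')(-397), Mul(-1, -1614214))) = Add(Add(-2444021, Mul(2011677, Pow(2624458, -1))), Add(902, Mul(-1, -1614214))) = Add(Add(-2444021, Mul(2011677, Rational(1, 2624458))), Add(902, 1614214)) = Add(Add(-2444021, Rational(2011677, 2624458)), 1615116) = Add(Rational(-6414228453941, 2624458), 1615116) = Rational(-2175424346813, 2624458)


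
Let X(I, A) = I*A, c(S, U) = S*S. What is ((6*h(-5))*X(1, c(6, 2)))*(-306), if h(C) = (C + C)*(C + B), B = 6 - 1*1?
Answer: 0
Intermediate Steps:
B = 5 (B = 6 - 1 = 5)
h(C) = 2*C*(5 + C) (h(C) = (C + C)*(C + 5) = (2*C)*(5 + C) = 2*C*(5 + C))
c(S, U) = S²
X(I, A) = A*I
((6*h(-5))*X(1, c(6, 2)))*(-306) = ((6*(2*(-5)*(5 - 5)))*(6²*1))*(-306) = ((6*(2*(-5)*0))*(36*1))*(-306) = ((6*0)*36)*(-306) = (0*36)*(-306) = 0*(-306) = 0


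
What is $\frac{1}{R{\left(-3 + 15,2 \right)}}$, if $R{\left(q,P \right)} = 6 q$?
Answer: $\frac{1}{72} \approx 0.013889$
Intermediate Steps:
$\frac{1}{R{\left(-3 + 15,2 \right)}} = \frac{1}{6 \left(-3 + 15\right)} = \frac{1}{6 \cdot 12} = \frac{1}{72}$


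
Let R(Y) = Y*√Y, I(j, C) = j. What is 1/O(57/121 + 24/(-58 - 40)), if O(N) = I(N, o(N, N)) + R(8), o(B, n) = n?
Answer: -7950789/17996558711 + 562448656*√2/17996558711 ≈ 0.043757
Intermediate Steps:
R(Y) = Y^(3/2)
O(N) = N + 16*√2 (O(N) = N + 8^(3/2) = N + 16*√2)
1/O(57/121 + 24/(-58 - 40)) = 1/((57/121 + 24/(-58 - 40)) + 16*√2) = 1/((57*(1/121) + 24/(-98)) + 16*√2) = 1/((57/121 + 24*(-1/98)) + 16*√2) = 1/((57/121 - 12/49) + 16*√2) = 1/(1341/5929 + 16*√2)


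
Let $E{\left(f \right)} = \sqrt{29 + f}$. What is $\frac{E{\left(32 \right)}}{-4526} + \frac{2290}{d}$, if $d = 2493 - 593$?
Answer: $\frac{229}{190} - \frac{\sqrt{61}}{4526} \approx 1.2035$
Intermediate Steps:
$d = 1900$
$\frac{E{\left(32 \right)}}{-4526} + \frac{2290}{d} = \frac{\sqrt{29 + 32}}{-4526} + \frac{2290}{1900} = \sqrt{61} \left(- \frac{1}{4526}\right) + 2290 \cdot \frac{1}{1900} = - \frac{\sqrt{61}}{4526} + \frac{229}{190} = \frac{229}{190} - \frac{\sqrt{61}}{4526}$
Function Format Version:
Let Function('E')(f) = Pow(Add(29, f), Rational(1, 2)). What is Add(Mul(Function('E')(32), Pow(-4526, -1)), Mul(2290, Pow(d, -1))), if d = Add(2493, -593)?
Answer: Add(Rational(229, 190), Mul(Rational(-1, 4526), Pow(61, Rational(1, 2)))) ≈ 1.2035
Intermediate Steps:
d = 1900
Add(Mul(Function('E')(32), Pow(-4526, -1)), Mul(2290, Pow(d, -1))) = Add(Mul(Pow(Add(29, 32), Rational(1, 2)), Pow(-4526, -1)), Mul(2290, Pow(1900, -1))) = Add(Mul(Pow(61, Rational(1, 2)), Rational(-1, 4526)), Mul(2290, Rational(1, 1900))) = Add(Mul(Rational(-1, 4526), Pow(61, Rational(1, 2))), Rational(229, 190)) = Add(Rational(229, 190), Mul(Rational(-1, 4526), Pow(61, Rational(1, 2))))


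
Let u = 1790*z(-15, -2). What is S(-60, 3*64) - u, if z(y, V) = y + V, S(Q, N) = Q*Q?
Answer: 34030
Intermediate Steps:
S(Q, N) = Q²
z(y, V) = V + y
u = -30430 (u = 1790*(-2 - 15) = 1790*(-17) = -30430)
S(-60, 3*64) - u = (-60)² - 1*(-30430) = 3600 + 30430 = 34030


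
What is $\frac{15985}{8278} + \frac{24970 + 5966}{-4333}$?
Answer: $- \frac{186825203}{35868574} \approx -5.2086$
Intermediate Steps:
$\frac{15985}{8278} + \frac{24970 + 5966}{-4333} = 15985 \cdot \frac{1}{8278} + 30936 \left(- \frac{1}{4333}\right) = \frac{15985}{8278} - \frac{30936}{4333} = - \frac{186825203}{35868574}$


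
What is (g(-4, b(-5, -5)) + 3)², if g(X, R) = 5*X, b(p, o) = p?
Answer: 289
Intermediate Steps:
(g(-4, b(-5, -5)) + 3)² = (5*(-4) + 3)² = (-20 + 3)² = (-17)² = 289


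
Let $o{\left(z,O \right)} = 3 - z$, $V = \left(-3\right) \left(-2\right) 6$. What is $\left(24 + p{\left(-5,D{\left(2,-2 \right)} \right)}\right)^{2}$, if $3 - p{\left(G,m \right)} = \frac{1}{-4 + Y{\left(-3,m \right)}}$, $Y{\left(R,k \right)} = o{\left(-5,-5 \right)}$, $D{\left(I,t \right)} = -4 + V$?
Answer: $\frac{11449}{16} \approx 715.56$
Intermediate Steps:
$V = 36$ ($V = 6 \cdot 6 = 36$)
$D{\left(I,t \right)} = 32$ ($D{\left(I,t \right)} = -4 + 36 = 32$)
$Y{\left(R,k \right)} = 8$ ($Y{\left(R,k \right)} = 3 - -5 = 3 + 5 = 8$)
$p{\left(G,m \right)} = \frac{11}{4}$ ($p{\left(G,m \right)} = 3 - \frac{1}{-4 + 8} = 3 - \frac{1}{4} = \frac{11}{4}$)
$\left(24 + p{\left(-5,D{\left(2,-2 \right)} \right)}\right)^{2} = \left(24 + \frac{11}{4}\right)^{2} = \left(\frac{107}{4}\right)^{2} = \frac{11449}{16}$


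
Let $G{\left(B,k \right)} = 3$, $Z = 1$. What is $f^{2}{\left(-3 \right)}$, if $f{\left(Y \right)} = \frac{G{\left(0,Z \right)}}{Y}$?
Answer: $1$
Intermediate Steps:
$f{\left(Y \right)} = \frac{3}{Y}$
$f^{2}{\left(-3 \right)} = \left(\frac{3}{-3}\right)^{2} = \left(3 \left(- \frac{1}{3}\right)\right)^{2} = \left(-1\right)^{2} = 1$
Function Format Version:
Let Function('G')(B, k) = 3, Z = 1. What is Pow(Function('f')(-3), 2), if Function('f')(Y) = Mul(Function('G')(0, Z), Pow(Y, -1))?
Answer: 1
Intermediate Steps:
Function('f')(Y) = Mul(3, Pow(Y, -1))
Pow(Function('f')(-3), 2) = Pow(Mul(3, Pow(-3, -1)), 2) = Pow(Mul(3, Rational(-1, 3)), 2) = Pow(-1, 2) = 1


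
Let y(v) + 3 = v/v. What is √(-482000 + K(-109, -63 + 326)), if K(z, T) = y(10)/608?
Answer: 3*I*√309336891/76 ≈ 694.26*I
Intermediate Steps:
y(v) = -2 (y(v) = -3 + v/v = -3 + 1 = -2)
K(z, T) = -1/304 (K(z, T) = -2/608 = -2*1/608 = -1/304)
√(-482000 + K(-109, -63 + 326)) = √(-482000 - 1/304) = √(-146528001/304) = 3*I*√309336891/76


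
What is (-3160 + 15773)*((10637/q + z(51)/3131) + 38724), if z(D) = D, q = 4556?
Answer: 6967737106043071/14264836 ≈ 4.8846e+8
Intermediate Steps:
(-3160 + 15773)*((10637/q + z(51)/3131) + 38724) = (-3160 + 15773)*((10637/4556 + 51/3131) + 38724) = 12613*((10637*(1/4556) + 51*(1/3131)) + 38724) = 12613*((10637/4556 + 51/3131) + 38724) = 12613*(33536803/14264836 + 38724) = 12613*(552425046067/14264836) = 6967737106043071/14264836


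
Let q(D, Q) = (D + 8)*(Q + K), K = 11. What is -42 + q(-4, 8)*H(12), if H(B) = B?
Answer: 870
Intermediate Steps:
q(D, Q) = (8 + D)*(11 + Q) (q(D, Q) = (D + 8)*(Q + 11) = (8 + D)*(11 + Q))
-42 + q(-4, 8)*H(12) = -42 + (88 + 8*8 + 11*(-4) - 4*8)*12 = -42 + (88 + 64 - 44 - 32)*12 = -42 + 76*12 = -42 + 912 = 870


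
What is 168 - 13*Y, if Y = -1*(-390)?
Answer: -4902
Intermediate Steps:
Y = 390
168 - 13*Y = 168 - 13*390 = 168 - 5070 = -4902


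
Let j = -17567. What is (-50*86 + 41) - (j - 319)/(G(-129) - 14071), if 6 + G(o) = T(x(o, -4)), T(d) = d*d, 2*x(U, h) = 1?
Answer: -79961019/18769 ≈ -4260.3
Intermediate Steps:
x(U, h) = ½ (x(U, h) = (½)*1 = ½)
T(d) = d²
G(o) = -23/4 (G(o) = -6 + (½)² = -6 + ¼ = -23/4)
(-50*86 + 41) - (j - 319)/(G(-129) - 14071) = (-50*86 + 41) - (-17567 - 319)/(-23/4 - 14071) = (-4300 + 41) - (-17886)/(-56307/4) = -4259 - (-17886)*(-4)/56307 = -4259 - 1*23848/18769 = -4259 - 23848/18769 = -79961019/18769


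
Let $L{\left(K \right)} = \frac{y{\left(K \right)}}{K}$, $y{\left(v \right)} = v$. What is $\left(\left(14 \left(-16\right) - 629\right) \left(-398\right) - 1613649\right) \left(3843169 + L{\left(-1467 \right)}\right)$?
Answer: $-4896794271350$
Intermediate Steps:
$L{\left(K \right)} = 1$ ($L{\left(K \right)} = \frac{K}{K} = 1$)
$\left(\left(14 \left(-16\right) - 629\right) \left(-398\right) - 1613649\right) \left(3843169 + L{\left(-1467 \right)}\right) = \left(\left(14 \left(-16\right) - 629\right) \left(-398\right) - 1613649\right) \left(3843169 + 1\right) = \left(\left(-224 - 629\right) \left(-398\right) - 1613649\right) 3843170 = \left(\left(-853\right) \left(-398\right) - 1613649\right) 3843170 = \left(339494 - 1613649\right) 3843170 = \left(-1274155\right) 3843170 = -4896794271350$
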